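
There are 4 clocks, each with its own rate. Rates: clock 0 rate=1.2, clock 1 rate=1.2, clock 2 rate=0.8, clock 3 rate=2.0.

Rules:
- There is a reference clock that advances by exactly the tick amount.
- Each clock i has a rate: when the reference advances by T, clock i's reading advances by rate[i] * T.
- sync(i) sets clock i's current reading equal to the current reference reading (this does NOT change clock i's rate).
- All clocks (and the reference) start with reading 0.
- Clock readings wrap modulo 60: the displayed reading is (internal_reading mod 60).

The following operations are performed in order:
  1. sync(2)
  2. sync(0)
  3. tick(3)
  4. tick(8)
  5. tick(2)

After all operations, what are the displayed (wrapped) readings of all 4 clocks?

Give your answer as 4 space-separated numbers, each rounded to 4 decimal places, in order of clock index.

After op 1 sync(2): ref=0.0000 raw=[0.0000 0.0000 0.0000 0.0000]
After op 2 sync(0): ref=0.0000 raw=[0.0000 0.0000 0.0000 0.0000]
After op 3 tick(3): ref=3.0000 raw=[3.6000 3.6000 2.4000 6.0000]
After op 4 tick(8): ref=11.0000 raw=[13.2000 13.2000 8.8000 22.0000]
After op 5 tick(2): ref=13.0000 raw=[15.6000 15.6000 10.4000 26.0000]
Wrap final raw readings (mod 60): 15.6000 mod 60 = 15.6000; 15.6000 mod 60 = 15.6000; 10.4000 mod 60 = 10.4000; 26.0000 mod 60 = 26.0000

Answer: 15.6000 15.6000 10.4000 26.0000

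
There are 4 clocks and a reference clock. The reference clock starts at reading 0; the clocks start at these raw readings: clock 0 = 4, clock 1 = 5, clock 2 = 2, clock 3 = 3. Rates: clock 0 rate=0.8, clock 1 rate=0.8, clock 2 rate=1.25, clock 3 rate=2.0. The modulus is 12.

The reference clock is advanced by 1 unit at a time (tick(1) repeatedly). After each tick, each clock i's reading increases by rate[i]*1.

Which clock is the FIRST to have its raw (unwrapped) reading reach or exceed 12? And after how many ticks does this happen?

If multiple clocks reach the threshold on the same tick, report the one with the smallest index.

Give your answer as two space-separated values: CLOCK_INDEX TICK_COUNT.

clock 0: start=4, rate=0.8, needs 12-4 = 8; ticks = ceil(8/0.8) = ceil(10.0000) = 10; reading at tick 10 = 4 + 0.8*10 = 12.0000
clock 1: start=5, rate=0.8, needs 12-5 = 7; ticks = ceil(7/0.8) = ceil(8.7500) = 9; reading at tick 9 = 5 + 0.8*9 = 12.2000
clock 2: start=2, rate=1.25, needs 12-2 = 10; ticks = ceil(10/1.25) = ceil(8.0000) = 8; reading at tick 8 = 2 + 1.25*8 = 12.0000
clock 3: start=3, rate=2.0, needs 12-3 = 9; ticks = ceil(9/2.0) = ceil(4.5000) = 5; reading at tick 5 = 3 + 2.0*5 = 13.0000
Minimum tick count = 5; winners = [3]; smallest index = 3

Answer: 3 5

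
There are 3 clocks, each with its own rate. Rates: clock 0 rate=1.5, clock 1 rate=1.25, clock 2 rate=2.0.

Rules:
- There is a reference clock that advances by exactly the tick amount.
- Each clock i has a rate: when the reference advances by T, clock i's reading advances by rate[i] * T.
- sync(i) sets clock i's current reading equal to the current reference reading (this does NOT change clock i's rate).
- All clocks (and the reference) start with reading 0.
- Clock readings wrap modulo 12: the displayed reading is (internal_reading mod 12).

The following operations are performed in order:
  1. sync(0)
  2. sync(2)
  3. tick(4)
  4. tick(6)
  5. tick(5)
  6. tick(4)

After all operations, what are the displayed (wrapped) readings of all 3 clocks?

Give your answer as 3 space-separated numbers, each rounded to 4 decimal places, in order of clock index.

Answer: 4.5000 11.7500 2.0000

Derivation:
After op 1 sync(0): ref=0.0000 raw=[0.0000 0.0000 0.0000]
After op 2 sync(2): ref=0.0000 raw=[0.0000 0.0000 0.0000]
After op 3 tick(4): ref=4.0000 raw=[6.0000 5.0000 8.0000]
After op 4 tick(6): ref=10.0000 raw=[15.0000 12.5000 20.0000]
After op 5 tick(5): ref=15.0000 raw=[22.5000 18.7500 30.0000]
After op 6 tick(4): ref=19.0000 raw=[28.5000 23.7500 38.0000]
Wrap final raw readings (mod 12): 28.5000 mod 12 = 4.5000; 23.7500 mod 12 = 11.7500; 38.0000 mod 12 = 2.0000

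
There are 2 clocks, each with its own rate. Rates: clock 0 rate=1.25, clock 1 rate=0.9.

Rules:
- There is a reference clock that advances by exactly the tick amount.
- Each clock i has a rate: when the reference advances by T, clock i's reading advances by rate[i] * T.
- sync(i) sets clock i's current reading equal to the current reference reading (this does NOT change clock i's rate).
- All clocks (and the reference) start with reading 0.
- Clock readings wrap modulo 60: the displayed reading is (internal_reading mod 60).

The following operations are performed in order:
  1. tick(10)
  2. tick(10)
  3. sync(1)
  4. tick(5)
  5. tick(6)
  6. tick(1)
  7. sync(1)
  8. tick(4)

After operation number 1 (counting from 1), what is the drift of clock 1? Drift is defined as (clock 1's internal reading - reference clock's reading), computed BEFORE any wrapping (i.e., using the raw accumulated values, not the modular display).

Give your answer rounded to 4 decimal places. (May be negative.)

Answer: -1.0000

Derivation:
After op 1 tick(10): ref=10.0000 raw=[12.5000 9.0000]
Drift of clock 1 after op 1: 9.0000 - 10.0000 = -1.0000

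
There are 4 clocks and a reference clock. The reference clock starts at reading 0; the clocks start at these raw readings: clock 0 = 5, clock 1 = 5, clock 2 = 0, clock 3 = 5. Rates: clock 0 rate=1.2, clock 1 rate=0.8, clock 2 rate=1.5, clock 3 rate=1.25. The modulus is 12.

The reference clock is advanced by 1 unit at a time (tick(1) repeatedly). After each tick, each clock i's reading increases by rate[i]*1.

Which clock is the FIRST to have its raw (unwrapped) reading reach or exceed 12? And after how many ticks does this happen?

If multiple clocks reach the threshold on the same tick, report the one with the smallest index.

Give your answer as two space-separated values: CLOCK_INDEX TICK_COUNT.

Answer: 0 6

Derivation:
clock 0: start=5, rate=1.2, needs 12-5 = 7; ticks = ceil(7/1.2) = ceil(5.8333) = 6; reading at tick 6 = 5 + 1.2*6 = 12.2000
clock 1: start=5, rate=0.8, needs 12-5 = 7; ticks = ceil(7/0.8) = ceil(8.7500) = 9; reading at tick 9 = 5 + 0.8*9 = 12.2000
clock 2: start=0, rate=1.5, needs 12-0 = 12; ticks = ceil(12/1.5) = ceil(8.0000) = 8; reading at tick 8 = 0 + 1.5*8 = 12.0000
clock 3: start=5, rate=1.25, needs 12-5 = 7; ticks = ceil(7/1.25) = ceil(5.6000) = 6; reading at tick 6 = 5 + 1.25*6 = 12.5000
Minimum tick count = 6; winners = [0, 3]; smallest index = 0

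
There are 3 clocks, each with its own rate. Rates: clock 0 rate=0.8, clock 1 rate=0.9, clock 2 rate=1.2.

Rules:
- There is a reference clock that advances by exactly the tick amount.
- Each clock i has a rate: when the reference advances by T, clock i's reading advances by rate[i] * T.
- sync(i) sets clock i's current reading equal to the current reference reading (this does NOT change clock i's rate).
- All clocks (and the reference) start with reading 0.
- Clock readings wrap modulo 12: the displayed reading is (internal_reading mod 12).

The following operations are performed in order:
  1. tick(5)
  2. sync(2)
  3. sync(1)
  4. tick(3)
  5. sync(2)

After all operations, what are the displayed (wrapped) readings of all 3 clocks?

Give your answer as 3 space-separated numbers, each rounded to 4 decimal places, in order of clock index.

Answer: 6.4000 7.7000 8.0000

Derivation:
After op 1 tick(5): ref=5.0000 raw=[4.0000 4.5000 6.0000]
After op 2 sync(2): ref=5.0000 raw=[4.0000 4.5000 5.0000]
After op 3 sync(1): ref=5.0000 raw=[4.0000 5.0000 5.0000]
After op 4 tick(3): ref=8.0000 raw=[6.4000 7.7000 8.6000]
After op 5 sync(2): ref=8.0000 raw=[6.4000 7.7000 8.0000]
Wrap final raw readings (mod 12): 6.4000 mod 12 = 6.4000; 7.7000 mod 12 = 7.7000; 8.0000 mod 12 = 8.0000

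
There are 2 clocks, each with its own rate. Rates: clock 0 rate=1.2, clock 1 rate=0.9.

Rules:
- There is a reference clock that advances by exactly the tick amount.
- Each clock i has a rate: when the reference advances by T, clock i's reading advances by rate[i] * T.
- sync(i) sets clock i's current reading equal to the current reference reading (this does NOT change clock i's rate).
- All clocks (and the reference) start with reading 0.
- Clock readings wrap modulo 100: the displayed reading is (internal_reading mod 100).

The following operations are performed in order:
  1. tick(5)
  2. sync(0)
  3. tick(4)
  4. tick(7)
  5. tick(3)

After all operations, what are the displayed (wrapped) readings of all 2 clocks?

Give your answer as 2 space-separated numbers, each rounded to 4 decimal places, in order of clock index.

After op 1 tick(5): ref=5.0000 raw=[6.0000 4.5000]
After op 2 sync(0): ref=5.0000 raw=[5.0000 4.5000]
After op 3 tick(4): ref=9.0000 raw=[9.8000 8.1000]
After op 4 tick(7): ref=16.0000 raw=[18.2000 14.4000]
After op 5 tick(3): ref=19.0000 raw=[21.8000 17.1000]
Wrap final raw readings (mod 100): 21.8000 mod 100 = 21.8000; 17.1000 mod 100 = 17.1000

Answer: 21.8000 17.1000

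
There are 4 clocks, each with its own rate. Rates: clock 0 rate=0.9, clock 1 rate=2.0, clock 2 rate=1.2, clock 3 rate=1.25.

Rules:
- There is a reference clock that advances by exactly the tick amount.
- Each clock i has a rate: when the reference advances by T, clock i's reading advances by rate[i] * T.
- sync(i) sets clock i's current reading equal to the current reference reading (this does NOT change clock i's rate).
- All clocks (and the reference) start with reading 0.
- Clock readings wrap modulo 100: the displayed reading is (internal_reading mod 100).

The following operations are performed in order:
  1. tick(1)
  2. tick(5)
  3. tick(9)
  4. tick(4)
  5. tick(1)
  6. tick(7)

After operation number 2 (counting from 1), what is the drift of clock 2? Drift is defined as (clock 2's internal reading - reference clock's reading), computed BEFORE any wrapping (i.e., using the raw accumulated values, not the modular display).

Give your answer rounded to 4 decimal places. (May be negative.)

Answer: 1.2000

Derivation:
After op 1 tick(1): ref=1.0000 raw=[0.9000 2.0000 1.2000 1.2500]
After op 2 tick(5): ref=6.0000 raw=[5.4000 12.0000 7.2000 7.5000]
Drift of clock 2 after op 2: 7.2000 - 6.0000 = 1.2000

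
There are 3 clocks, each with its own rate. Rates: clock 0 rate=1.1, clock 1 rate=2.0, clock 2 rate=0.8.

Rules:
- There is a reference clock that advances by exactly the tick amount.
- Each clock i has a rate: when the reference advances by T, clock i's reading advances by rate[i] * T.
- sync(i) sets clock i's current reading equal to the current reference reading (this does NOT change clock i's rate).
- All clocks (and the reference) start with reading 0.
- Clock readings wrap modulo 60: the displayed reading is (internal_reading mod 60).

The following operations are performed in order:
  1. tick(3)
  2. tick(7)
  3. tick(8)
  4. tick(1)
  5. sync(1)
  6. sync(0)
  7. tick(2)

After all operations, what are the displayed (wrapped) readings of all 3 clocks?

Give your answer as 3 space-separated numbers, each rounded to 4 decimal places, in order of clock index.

Answer: 21.2000 23.0000 16.8000

Derivation:
After op 1 tick(3): ref=3.0000 raw=[3.3000 6.0000 2.4000]
After op 2 tick(7): ref=10.0000 raw=[11.0000 20.0000 8.0000]
After op 3 tick(8): ref=18.0000 raw=[19.8000 36.0000 14.4000]
After op 4 tick(1): ref=19.0000 raw=[20.9000 38.0000 15.2000]
After op 5 sync(1): ref=19.0000 raw=[20.9000 19.0000 15.2000]
After op 6 sync(0): ref=19.0000 raw=[19.0000 19.0000 15.2000]
After op 7 tick(2): ref=21.0000 raw=[21.2000 23.0000 16.8000]
Wrap final raw readings (mod 60): 21.2000 mod 60 = 21.2000; 23.0000 mod 60 = 23.0000; 16.8000 mod 60 = 16.8000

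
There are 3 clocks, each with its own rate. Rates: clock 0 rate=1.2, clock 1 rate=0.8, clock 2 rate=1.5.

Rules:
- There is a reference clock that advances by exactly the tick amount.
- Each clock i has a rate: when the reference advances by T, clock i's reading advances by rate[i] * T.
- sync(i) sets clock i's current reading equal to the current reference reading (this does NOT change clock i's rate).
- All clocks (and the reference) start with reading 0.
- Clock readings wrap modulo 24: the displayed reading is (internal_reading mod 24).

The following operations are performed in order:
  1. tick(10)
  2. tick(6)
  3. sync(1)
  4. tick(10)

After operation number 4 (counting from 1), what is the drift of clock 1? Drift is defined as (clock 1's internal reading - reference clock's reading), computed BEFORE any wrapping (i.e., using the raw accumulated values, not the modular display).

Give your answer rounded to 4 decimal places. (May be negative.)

After op 1 tick(10): ref=10.0000 raw=[12.0000 8.0000 15.0000]
After op 2 tick(6): ref=16.0000 raw=[19.2000 12.8000 24.0000]
After op 3 sync(1): ref=16.0000 raw=[19.2000 16.0000 24.0000]
After op 4 tick(10): ref=26.0000 raw=[31.2000 24.0000 39.0000]
Drift of clock 1 after op 4: 24.0000 - 26.0000 = -2.0000

Answer: -2.0000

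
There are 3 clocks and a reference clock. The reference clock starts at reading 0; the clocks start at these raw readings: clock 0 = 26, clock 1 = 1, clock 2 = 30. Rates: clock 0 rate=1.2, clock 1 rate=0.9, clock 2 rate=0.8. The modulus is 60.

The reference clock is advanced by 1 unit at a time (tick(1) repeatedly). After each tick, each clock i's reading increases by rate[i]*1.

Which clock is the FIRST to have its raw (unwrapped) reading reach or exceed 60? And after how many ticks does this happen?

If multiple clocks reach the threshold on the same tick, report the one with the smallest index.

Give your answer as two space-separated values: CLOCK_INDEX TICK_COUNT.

clock 0: start=26, rate=1.2, needs 60-26 = 34; ticks = ceil(34/1.2) = ceil(28.3333) = 29; reading at tick 29 = 26 + 1.2*29 = 60.8000
clock 1: start=1, rate=0.9, needs 60-1 = 59; ticks = ceil(59/0.9) = ceil(65.5556) = 66; reading at tick 66 = 1 + 0.9*66 = 60.4000
clock 2: start=30, rate=0.8, needs 60-30 = 30; ticks = ceil(30/0.8) = ceil(37.5000) = 38; reading at tick 38 = 30 + 0.8*38 = 60.4000
Minimum tick count = 29; winners = [0]; smallest index = 0

Answer: 0 29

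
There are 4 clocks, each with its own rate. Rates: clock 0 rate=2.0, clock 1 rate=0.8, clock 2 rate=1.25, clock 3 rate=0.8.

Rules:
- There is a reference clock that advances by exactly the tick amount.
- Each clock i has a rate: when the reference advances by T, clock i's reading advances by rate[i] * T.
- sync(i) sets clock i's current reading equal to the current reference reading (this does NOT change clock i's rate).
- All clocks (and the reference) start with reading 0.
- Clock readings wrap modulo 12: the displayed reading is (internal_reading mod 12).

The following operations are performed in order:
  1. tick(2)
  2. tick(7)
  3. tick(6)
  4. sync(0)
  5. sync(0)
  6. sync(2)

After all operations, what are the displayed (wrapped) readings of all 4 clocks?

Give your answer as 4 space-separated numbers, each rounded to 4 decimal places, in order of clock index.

Answer: 3.0000 0.0000 3.0000 0.0000

Derivation:
After op 1 tick(2): ref=2.0000 raw=[4.0000 1.6000 2.5000 1.6000]
After op 2 tick(7): ref=9.0000 raw=[18.0000 7.2000 11.2500 7.2000]
After op 3 tick(6): ref=15.0000 raw=[30.0000 12.0000 18.7500 12.0000]
After op 4 sync(0): ref=15.0000 raw=[15.0000 12.0000 18.7500 12.0000]
After op 5 sync(0): ref=15.0000 raw=[15.0000 12.0000 18.7500 12.0000]
After op 6 sync(2): ref=15.0000 raw=[15.0000 12.0000 15.0000 12.0000]
Wrap final raw readings (mod 12): 15.0000 mod 12 = 3.0000; 12.0000 mod 12 = 0.0000; 15.0000 mod 12 = 3.0000; 12.0000 mod 12 = 0.0000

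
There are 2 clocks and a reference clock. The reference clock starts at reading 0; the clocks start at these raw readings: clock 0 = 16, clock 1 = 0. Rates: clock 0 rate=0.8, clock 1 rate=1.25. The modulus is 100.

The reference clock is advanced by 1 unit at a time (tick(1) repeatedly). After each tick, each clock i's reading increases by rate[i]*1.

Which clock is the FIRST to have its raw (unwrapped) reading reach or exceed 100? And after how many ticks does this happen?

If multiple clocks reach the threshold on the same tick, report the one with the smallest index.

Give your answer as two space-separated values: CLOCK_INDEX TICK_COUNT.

Answer: 1 80

Derivation:
clock 0: start=16, rate=0.8, needs 100-16 = 84; ticks = ceil(84/0.8) = ceil(105.0000) = 105; reading at tick 105 = 16 + 0.8*105 = 100.0000
clock 1: start=0, rate=1.25, needs 100-0 = 100; ticks = ceil(100/1.25) = ceil(80.0000) = 80; reading at tick 80 = 0 + 1.25*80 = 100.0000
Minimum tick count = 80; winners = [1]; smallest index = 1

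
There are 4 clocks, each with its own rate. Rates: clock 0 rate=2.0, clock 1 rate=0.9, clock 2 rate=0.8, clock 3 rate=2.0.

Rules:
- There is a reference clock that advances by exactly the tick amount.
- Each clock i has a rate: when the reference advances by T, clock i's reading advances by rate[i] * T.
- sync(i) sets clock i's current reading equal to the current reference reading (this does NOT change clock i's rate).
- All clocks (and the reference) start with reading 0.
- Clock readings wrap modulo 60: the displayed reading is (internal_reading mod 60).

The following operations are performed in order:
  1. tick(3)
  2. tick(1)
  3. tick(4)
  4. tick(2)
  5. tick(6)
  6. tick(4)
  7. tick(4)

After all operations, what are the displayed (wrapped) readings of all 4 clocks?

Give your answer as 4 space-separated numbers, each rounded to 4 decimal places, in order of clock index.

Answer: 48.0000 21.6000 19.2000 48.0000

Derivation:
After op 1 tick(3): ref=3.0000 raw=[6.0000 2.7000 2.4000 6.0000]
After op 2 tick(1): ref=4.0000 raw=[8.0000 3.6000 3.2000 8.0000]
After op 3 tick(4): ref=8.0000 raw=[16.0000 7.2000 6.4000 16.0000]
After op 4 tick(2): ref=10.0000 raw=[20.0000 9.0000 8.0000 20.0000]
After op 5 tick(6): ref=16.0000 raw=[32.0000 14.4000 12.8000 32.0000]
After op 6 tick(4): ref=20.0000 raw=[40.0000 18.0000 16.0000 40.0000]
After op 7 tick(4): ref=24.0000 raw=[48.0000 21.6000 19.2000 48.0000]
Wrap final raw readings (mod 60): 48.0000 mod 60 = 48.0000; 21.6000 mod 60 = 21.6000; 19.2000 mod 60 = 19.2000; 48.0000 mod 60 = 48.0000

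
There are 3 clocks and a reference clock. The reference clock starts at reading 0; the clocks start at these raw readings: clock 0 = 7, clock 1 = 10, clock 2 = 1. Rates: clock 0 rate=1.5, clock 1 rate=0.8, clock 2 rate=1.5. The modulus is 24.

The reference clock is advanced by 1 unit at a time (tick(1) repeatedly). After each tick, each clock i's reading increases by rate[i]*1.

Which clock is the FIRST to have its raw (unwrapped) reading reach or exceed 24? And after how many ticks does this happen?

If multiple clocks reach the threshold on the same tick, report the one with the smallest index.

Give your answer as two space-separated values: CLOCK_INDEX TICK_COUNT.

Answer: 0 12

Derivation:
clock 0: start=7, rate=1.5, needs 24-7 = 17; ticks = ceil(17/1.5) = ceil(11.3333) = 12; reading at tick 12 = 7 + 1.5*12 = 25.0000
clock 1: start=10, rate=0.8, needs 24-10 = 14; ticks = ceil(14/0.8) = ceil(17.5000) = 18; reading at tick 18 = 10 + 0.8*18 = 24.4000
clock 2: start=1, rate=1.5, needs 24-1 = 23; ticks = ceil(23/1.5) = ceil(15.3333) = 16; reading at tick 16 = 1 + 1.5*16 = 25.0000
Minimum tick count = 12; winners = [0]; smallest index = 0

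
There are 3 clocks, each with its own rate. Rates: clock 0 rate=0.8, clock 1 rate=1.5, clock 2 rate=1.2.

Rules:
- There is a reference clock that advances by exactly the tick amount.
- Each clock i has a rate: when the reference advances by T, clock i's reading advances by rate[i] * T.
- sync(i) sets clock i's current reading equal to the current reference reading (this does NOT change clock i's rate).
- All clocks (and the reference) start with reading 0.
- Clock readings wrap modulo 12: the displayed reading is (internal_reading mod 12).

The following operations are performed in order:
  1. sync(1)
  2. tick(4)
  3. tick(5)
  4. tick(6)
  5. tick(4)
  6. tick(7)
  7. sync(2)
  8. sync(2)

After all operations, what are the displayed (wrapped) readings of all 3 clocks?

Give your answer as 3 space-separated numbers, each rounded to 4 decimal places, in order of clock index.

After op 1 sync(1): ref=0.0000 raw=[0.0000 0.0000 0.0000]
After op 2 tick(4): ref=4.0000 raw=[3.2000 6.0000 4.8000]
After op 3 tick(5): ref=9.0000 raw=[7.2000 13.5000 10.8000]
After op 4 tick(6): ref=15.0000 raw=[12.0000 22.5000 18.0000]
After op 5 tick(4): ref=19.0000 raw=[15.2000 28.5000 22.8000]
After op 6 tick(7): ref=26.0000 raw=[20.8000 39.0000 31.2000]
After op 7 sync(2): ref=26.0000 raw=[20.8000 39.0000 26.0000]
After op 8 sync(2): ref=26.0000 raw=[20.8000 39.0000 26.0000]
Wrap final raw readings (mod 12): 20.8000 mod 12 = 8.8000; 39.0000 mod 12 = 3.0000; 26.0000 mod 12 = 2.0000

Answer: 8.8000 3.0000 2.0000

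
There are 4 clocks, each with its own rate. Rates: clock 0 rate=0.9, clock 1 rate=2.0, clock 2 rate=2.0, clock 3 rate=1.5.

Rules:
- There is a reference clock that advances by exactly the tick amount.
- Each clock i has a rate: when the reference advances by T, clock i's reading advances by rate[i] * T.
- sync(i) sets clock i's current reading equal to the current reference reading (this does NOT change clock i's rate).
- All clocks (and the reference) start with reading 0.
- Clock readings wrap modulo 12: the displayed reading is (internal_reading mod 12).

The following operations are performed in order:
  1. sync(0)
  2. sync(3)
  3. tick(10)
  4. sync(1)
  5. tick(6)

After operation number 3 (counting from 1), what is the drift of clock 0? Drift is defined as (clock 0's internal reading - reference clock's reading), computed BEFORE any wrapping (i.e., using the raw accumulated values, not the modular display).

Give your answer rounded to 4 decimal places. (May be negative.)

Answer: -1.0000

Derivation:
After op 1 sync(0): ref=0.0000 raw=[0.0000 0.0000 0.0000 0.0000]
After op 2 sync(3): ref=0.0000 raw=[0.0000 0.0000 0.0000 0.0000]
After op 3 tick(10): ref=10.0000 raw=[9.0000 20.0000 20.0000 15.0000]
Drift of clock 0 after op 3: 9.0000 - 10.0000 = -1.0000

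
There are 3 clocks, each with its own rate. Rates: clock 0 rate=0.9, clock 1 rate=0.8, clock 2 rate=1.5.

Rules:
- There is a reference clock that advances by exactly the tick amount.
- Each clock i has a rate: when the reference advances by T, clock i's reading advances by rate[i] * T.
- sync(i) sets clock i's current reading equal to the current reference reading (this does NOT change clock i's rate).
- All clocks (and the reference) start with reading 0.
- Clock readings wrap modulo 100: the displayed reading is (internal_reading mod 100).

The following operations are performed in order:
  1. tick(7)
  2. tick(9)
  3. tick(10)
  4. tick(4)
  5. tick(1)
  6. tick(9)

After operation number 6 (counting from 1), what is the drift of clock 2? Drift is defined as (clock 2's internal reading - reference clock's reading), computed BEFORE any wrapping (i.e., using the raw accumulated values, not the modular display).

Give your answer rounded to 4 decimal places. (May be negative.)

Answer: 20.0000

Derivation:
After op 1 tick(7): ref=7.0000 raw=[6.3000 5.6000 10.5000]
After op 2 tick(9): ref=16.0000 raw=[14.4000 12.8000 24.0000]
After op 3 tick(10): ref=26.0000 raw=[23.4000 20.8000 39.0000]
After op 4 tick(4): ref=30.0000 raw=[27.0000 24.0000 45.0000]
After op 5 tick(1): ref=31.0000 raw=[27.9000 24.8000 46.5000]
After op 6 tick(9): ref=40.0000 raw=[36.0000 32.0000 60.0000]
Drift of clock 2 after op 6: 60.0000 - 40.0000 = 20.0000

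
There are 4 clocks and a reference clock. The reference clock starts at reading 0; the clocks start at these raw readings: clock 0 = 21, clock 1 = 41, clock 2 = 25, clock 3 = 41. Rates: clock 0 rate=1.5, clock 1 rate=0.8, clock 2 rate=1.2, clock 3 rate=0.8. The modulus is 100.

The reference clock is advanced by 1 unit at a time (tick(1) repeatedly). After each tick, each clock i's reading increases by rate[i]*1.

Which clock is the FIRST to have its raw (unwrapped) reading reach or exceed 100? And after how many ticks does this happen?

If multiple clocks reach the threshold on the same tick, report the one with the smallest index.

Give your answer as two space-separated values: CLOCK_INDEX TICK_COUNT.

Answer: 0 53

Derivation:
clock 0: start=21, rate=1.5, needs 100-21 = 79; ticks = ceil(79/1.5) = ceil(52.6667) = 53; reading at tick 53 = 21 + 1.5*53 = 100.5000
clock 1: start=41, rate=0.8, needs 100-41 = 59; ticks = ceil(59/0.8) = ceil(73.7500) = 74; reading at tick 74 = 41 + 0.8*74 = 100.2000
clock 2: start=25, rate=1.2, needs 100-25 = 75; ticks = ceil(75/1.2) = ceil(62.5000) = 63; reading at tick 63 = 25 + 1.2*63 = 100.6000
clock 3: start=41, rate=0.8, needs 100-41 = 59; ticks = ceil(59/0.8) = ceil(73.7500) = 74; reading at tick 74 = 41 + 0.8*74 = 100.2000
Minimum tick count = 53; winners = [0]; smallest index = 0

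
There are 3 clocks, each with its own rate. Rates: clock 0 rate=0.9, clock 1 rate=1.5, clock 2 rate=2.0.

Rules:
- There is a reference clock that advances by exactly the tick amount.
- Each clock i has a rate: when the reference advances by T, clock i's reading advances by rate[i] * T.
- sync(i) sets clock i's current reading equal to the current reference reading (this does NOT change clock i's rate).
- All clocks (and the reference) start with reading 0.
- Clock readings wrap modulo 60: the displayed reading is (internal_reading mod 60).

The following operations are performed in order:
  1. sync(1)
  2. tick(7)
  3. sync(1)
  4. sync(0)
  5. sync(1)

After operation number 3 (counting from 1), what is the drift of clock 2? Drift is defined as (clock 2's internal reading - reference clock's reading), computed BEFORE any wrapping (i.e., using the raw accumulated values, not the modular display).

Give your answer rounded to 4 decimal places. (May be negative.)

After op 1 sync(1): ref=0.0000 raw=[0.0000 0.0000 0.0000]
After op 2 tick(7): ref=7.0000 raw=[6.3000 10.5000 14.0000]
After op 3 sync(1): ref=7.0000 raw=[6.3000 7.0000 14.0000]
Drift of clock 2 after op 3: 14.0000 - 7.0000 = 7.0000

Answer: 7.0000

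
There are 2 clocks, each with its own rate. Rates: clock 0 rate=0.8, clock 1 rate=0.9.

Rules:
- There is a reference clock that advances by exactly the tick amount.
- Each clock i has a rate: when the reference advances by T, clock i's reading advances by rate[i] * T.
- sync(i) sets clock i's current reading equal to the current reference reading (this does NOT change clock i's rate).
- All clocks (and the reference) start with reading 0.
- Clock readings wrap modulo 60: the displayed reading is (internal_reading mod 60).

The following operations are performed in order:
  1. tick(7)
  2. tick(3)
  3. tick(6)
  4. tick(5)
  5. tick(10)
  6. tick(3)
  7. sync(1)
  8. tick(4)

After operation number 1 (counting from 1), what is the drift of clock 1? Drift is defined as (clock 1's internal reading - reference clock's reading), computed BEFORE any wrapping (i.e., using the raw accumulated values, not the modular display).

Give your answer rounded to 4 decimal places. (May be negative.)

After op 1 tick(7): ref=7.0000 raw=[5.6000 6.3000]
Drift of clock 1 after op 1: 6.3000 - 7.0000 = -0.7000

Answer: -0.7000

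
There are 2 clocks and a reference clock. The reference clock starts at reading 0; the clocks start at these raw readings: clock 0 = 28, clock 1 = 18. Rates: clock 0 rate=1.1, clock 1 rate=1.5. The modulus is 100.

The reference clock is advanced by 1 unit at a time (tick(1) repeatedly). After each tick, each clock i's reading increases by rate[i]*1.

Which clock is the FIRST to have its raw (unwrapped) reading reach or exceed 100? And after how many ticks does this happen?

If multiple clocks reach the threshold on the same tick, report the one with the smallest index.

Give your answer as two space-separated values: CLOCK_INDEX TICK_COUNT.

Answer: 1 55

Derivation:
clock 0: start=28, rate=1.1, needs 100-28 = 72; ticks = ceil(72/1.1) = ceil(65.4545) = 66; reading at tick 66 = 28 + 1.1*66 = 100.6000
clock 1: start=18, rate=1.5, needs 100-18 = 82; ticks = ceil(82/1.5) = ceil(54.6667) = 55; reading at tick 55 = 18 + 1.5*55 = 100.5000
Minimum tick count = 55; winners = [1]; smallest index = 1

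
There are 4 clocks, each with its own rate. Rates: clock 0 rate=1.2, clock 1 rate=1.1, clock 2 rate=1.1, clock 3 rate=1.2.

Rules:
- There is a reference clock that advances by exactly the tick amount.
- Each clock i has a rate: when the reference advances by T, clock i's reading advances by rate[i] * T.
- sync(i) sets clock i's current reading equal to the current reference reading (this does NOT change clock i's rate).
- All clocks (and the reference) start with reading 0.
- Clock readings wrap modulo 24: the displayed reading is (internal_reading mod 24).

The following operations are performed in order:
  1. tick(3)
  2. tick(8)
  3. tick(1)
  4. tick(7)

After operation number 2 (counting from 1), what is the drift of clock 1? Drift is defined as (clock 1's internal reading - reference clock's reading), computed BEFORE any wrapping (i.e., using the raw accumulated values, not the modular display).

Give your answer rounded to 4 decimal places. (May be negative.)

Answer: 1.1000

Derivation:
After op 1 tick(3): ref=3.0000 raw=[3.6000 3.3000 3.3000 3.6000]
After op 2 tick(8): ref=11.0000 raw=[13.2000 12.1000 12.1000 13.2000]
Drift of clock 1 after op 2: 12.1000 - 11.0000 = 1.1000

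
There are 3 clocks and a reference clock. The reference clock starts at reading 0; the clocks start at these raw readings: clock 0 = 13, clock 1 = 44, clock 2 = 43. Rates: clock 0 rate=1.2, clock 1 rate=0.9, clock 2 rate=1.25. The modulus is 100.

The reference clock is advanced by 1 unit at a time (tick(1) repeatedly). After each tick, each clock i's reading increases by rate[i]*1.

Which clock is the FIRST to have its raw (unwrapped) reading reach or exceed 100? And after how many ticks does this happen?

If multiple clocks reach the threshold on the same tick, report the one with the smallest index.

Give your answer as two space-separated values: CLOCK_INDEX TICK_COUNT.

clock 0: start=13, rate=1.2, needs 100-13 = 87; ticks = ceil(87/1.2) = ceil(72.5000) = 73; reading at tick 73 = 13 + 1.2*73 = 100.6000
clock 1: start=44, rate=0.9, needs 100-44 = 56; ticks = ceil(56/0.9) = ceil(62.2222) = 63; reading at tick 63 = 44 + 0.9*63 = 100.7000
clock 2: start=43, rate=1.25, needs 100-43 = 57; ticks = ceil(57/1.25) = ceil(45.6000) = 46; reading at tick 46 = 43 + 1.25*46 = 100.5000
Minimum tick count = 46; winners = [2]; smallest index = 2

Answer: 2 46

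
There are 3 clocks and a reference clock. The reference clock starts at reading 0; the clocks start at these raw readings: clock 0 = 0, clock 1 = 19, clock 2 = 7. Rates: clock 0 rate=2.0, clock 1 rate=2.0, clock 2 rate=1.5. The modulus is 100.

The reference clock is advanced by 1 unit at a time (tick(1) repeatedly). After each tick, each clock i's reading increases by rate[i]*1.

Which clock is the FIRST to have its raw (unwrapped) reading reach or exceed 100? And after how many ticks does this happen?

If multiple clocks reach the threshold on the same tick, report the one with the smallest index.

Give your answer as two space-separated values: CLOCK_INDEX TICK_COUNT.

Answer: 1 41

Derivation:
clock 0: start=0, rate=2.0, needs 100-0 = 100; ticks = ceil(100/2.0) = ceil(50.0000) = 50; reading at tick 50 = 0 + 2.0*50 = 100.0000
clock 1: start=19, rate=2.0, needs 100-19 = 81; ticks = ceil(81/2.0) = ceil(40.5000) = 41; reading at tick 41 = 19 + 2.0*41 = 101.0000
clock 2: start=7, rate=1.5, needs 100-7 = 93; ticks = ceil(93/1.5) = ceil(62.0000) = 62; reading at tick 62 = 7 + 1.5*62 = 100.0000
Minimum tick count = 41; winners = [1]; smallest index = 1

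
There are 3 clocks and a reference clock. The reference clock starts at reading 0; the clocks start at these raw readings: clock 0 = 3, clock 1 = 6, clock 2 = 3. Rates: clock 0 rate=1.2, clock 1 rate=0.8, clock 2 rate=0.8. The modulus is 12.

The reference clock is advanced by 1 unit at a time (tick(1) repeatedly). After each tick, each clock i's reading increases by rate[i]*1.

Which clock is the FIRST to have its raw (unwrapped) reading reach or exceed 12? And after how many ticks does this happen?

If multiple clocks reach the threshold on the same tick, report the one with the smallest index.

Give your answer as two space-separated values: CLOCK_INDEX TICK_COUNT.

Answer: 0 8

Derivation:
clock 0: start=3, rate=1.2, needs 12-3 = 9; ticks = ceil(9/1.2) = ceil(7.5000) = 8; reading at tick 8 = 3 + 1.2*8 = 12.6000
clock 1: start=6, rate=0.8, needs 12-6 = 6; ticks = ceil(6/0.8) = ceil(7.5000) = 8; reading at tick 8 = 6 + 0.8*8 = 12.4000
clock 2: start=3, rate=0.8, needs 12-3 = 9; ticks = ceil(9/0.8) = ceil(11.2500) = 12; reading at tick 12 = 3 + 0.8*12 = 12.6000
Minimum tick count = 8; winners = [0, 1]; smallest index = 0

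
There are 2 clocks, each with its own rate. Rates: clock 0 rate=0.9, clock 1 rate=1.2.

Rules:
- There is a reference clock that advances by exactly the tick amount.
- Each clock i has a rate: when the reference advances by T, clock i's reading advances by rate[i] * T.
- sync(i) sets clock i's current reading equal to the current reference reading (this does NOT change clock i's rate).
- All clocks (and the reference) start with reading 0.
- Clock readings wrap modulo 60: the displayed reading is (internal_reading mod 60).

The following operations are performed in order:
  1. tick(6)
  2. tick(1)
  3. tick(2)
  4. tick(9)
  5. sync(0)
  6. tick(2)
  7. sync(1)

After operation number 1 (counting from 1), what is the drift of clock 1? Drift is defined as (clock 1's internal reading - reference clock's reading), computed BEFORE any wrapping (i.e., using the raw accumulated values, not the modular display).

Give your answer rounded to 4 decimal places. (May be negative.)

After op 1 tick(6): ref=6.0000 raw=[5.4000 7.2000]
Drift of clock 1 after op 1: 7.2000 - 6.0000 = 1.2000

Answer: 1.2000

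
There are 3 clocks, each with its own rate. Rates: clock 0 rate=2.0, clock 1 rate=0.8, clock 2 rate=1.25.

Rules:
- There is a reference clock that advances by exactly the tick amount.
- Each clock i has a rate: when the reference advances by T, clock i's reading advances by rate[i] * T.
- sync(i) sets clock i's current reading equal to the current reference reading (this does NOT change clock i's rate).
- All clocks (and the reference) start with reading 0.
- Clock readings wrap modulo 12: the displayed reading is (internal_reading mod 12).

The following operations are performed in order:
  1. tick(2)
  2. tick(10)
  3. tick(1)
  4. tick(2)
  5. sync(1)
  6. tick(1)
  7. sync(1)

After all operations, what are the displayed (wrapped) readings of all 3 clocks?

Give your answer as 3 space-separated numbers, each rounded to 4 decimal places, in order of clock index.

Answer: 8.0000 4.0000 8.0000

Derivation:
After op 1 tick(2): ref=2.0000 raw=[4.0000 1.6000 2.5000]
After op 2 tick(10): ref=12.0000 raw=[24.0000 9.6000 15.0000]
After op 3 tick(1): ref=13.0000 raw=[26.0000 10.4000 16.2500]
After op 4 tick(2): ref=15.0000 raw=[30.0000 12.0000 18.7500]
After op 5 sync(1): ref=15.0000 raw=[30.0000 15.0000 18.7500]
After op 6 tick(1): ref=16.0000 raw=[32.0000 15.8000 20.0000]
After op 7 sync(1): ref=16.0000 raw=[32.0000 16.0000 20.0000]
Wrap final raw readings (mod 12): 32.0000 mod 12 = 8.0000; 16.0000 mod 12 = 4.0000; 20.0000 mod 12 = 8.0000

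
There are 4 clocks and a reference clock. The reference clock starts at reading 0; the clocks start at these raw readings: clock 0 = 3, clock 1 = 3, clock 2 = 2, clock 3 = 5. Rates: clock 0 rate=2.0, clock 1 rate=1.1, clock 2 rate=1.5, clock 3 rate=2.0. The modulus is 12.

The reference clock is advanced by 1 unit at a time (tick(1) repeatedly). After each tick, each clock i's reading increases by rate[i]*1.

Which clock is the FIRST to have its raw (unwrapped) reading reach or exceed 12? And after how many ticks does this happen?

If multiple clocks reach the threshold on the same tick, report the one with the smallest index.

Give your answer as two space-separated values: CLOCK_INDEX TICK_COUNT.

Answer: 3 4

Derivation:
clock 0: start=3, rate=2.0, needs 12-3 = 9; ticks = ceil(9/2.0) = ceil(4.5000) = 5; reading at tick 5 = 3 + 2.0*5 = 13.0000
clock 1: start=3, rate=1.1, needs 12-3 = 9; ticks = ceil(9/1.1) = ceil(8.1818) = 9; reading at tick 9 = 3 + 1.1*9 = 12.9000
clock 2: start=2, rate=1.5, needs 12-2 = 10; ticks = ceil(10/1.5) = ceil(6.6667) = 7; reading at tick 7 = 2 + 1.5*7 = 12.5000
clock 3: start=5, rate=2.0, needs 12-5 = 7; ticks = ceil(7/2.0) = ceil(3.5000) = 4; reading at tick 4 = 5 + 2.0*4 = 13.0000
Minimum tick count = 4; winners = [3]; smallest index = 3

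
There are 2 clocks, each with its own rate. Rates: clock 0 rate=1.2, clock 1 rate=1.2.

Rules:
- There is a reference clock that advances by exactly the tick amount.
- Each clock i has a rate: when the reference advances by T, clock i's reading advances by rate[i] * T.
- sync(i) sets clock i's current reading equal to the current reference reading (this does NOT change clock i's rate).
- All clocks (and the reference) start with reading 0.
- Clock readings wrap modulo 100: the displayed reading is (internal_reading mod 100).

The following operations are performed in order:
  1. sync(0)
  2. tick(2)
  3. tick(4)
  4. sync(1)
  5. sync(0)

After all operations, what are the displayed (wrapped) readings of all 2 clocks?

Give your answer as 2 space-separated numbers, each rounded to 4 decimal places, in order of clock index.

Answer: 6.0000 6.0000

Derivation:
After op 1 sync(0): ref=0.0000 raw=[0.0000 0.0000]
After op 2 tick(2): ref=2.0000 raw=[2.4000 2.4000]
After op 3 tick(4): ref=6.0000 raw=[7.2000 7.2000]
After op 4 sync(1): ref=6.0000 raw=[7.2000 6.0000]
After op 5 sync(0): ref=6.0000 raw=[6.0000 6.0000]
Wrap final raw readings (mod 100): 6.0000 mod 100 = 6.0000; 6.0000 mod 100 = 6.0000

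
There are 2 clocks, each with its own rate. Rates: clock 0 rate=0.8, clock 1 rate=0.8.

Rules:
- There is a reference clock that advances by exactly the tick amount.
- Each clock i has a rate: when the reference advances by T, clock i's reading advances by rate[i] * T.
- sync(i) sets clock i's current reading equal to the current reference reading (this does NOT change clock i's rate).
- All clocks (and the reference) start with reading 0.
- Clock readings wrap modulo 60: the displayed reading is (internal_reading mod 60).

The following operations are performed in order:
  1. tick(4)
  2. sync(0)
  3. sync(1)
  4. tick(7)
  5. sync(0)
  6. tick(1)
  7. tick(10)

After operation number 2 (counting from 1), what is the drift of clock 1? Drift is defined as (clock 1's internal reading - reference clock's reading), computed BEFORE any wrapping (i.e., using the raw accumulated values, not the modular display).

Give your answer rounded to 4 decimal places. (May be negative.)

After op 1 tick(4): ref=4.0000 raw=[3.2000 3.2000]
After op 2 sync(0): ref=4.0000 raw=[4.0000 3.2000]
Drift of clock 1 after op 2: 3.2000 - 4.0000 = -0.8000

Answer: -0.8000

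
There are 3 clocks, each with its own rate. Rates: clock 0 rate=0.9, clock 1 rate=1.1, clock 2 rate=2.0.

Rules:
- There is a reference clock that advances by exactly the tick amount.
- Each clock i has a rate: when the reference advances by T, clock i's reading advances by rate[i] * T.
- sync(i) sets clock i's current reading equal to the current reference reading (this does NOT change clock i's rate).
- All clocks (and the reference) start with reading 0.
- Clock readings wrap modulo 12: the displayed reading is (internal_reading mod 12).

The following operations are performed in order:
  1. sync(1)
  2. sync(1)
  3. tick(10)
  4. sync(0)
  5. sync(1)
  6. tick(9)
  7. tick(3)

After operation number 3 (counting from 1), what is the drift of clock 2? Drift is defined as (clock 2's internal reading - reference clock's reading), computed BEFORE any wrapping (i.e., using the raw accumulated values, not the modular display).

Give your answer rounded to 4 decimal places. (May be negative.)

Answer: 10.0000

Derivation:
After op 1 sync(1): ref=0.0000 raw=[0.0000 0.0000 0.0000]
After op 2 sync(1): ref=0.0000 raw=[0.0000 0.0000 0.0000]
After op 3 tick(10): ref=10.0000 raw=[9.0000 11.0000 20.0000]
Drift of clock 2 after op 3: 20.0000 - 10.0000 = 10.0000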